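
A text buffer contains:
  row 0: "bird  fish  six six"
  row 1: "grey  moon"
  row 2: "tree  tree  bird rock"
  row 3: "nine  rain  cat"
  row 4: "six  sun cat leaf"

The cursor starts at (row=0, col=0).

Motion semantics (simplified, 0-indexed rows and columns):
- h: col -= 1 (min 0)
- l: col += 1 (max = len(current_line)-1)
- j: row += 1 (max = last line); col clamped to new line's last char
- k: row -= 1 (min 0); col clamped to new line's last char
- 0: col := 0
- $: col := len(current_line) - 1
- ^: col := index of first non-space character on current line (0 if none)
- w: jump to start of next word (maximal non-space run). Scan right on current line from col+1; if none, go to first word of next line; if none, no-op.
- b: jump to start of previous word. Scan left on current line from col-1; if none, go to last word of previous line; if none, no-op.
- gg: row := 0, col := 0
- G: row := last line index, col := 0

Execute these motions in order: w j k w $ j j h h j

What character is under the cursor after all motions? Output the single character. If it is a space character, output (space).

After 1 (w): row=0 col=6 char='f'
After 2 (j): row=1 col=6 char='m'
After 3 (k): row=0 col=6 char='f'
After 4 (w): row=0 col=12 char='s'
After 5 ($): row=0 col=18 char='x'
After 6 (j): row=1 col=9 char='n'
After 7 (j): row=2 col=9 char='e'
After 8 (h): row=2 col=8 char='e'
After 9 (h): row=2 col=7 char='r'
After 10 (j): row=3 col=7 char='a'

Answer: a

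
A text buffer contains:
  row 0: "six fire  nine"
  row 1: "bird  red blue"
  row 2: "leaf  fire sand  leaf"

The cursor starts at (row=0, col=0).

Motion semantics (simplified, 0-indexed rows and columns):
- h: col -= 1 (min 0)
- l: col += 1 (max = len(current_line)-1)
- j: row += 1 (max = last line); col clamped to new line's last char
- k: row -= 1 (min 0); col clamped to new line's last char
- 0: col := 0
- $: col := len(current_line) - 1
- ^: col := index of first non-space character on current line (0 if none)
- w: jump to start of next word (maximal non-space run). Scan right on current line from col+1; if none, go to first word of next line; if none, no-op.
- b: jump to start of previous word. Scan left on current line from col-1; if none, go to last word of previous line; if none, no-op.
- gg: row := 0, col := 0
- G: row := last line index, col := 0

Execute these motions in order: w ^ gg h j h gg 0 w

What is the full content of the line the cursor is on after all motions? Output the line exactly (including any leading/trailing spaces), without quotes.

After 1 (w): row=0 col=4 char='f'
After 2 (^): row=0 col=0 char='s'
After 3 (gg): row=0 col=0 char='s'
After 4 (h): row=0 col=0 char='s'
After 5 (j): row=1 col=0 char='b'
After 6 (h): row=1 col=0 char='b'
After 7 (gg): row=0 col=0 char='s'
After 8 (0): row=0 col=0 char='s'
After 9 (w): row=0 col=4 char='f'

Answer: six fire  nine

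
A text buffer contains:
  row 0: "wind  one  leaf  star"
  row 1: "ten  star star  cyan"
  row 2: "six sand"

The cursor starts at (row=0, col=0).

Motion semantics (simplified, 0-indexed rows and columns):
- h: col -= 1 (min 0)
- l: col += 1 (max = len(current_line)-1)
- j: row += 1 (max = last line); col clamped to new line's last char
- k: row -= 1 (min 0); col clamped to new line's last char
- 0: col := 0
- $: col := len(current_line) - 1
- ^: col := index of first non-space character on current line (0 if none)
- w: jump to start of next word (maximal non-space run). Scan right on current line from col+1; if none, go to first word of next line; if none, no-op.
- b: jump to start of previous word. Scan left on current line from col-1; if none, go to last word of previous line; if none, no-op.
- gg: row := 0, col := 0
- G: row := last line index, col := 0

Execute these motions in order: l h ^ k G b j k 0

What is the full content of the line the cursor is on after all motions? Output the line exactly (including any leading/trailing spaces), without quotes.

Answer: ten  star star  cyan

Derivation:
After 1 (l): row=0 col=1 char='i'
After 2 (h): row=0 col=0 char='w'
After 3 (^): row=0 col=0 char='w'
After 4 (k): row=0 col=0 char='w'
After 5 (G): row=2 col=0 char='s'
After 6 (b): row=1 col=16 char='c'
After 7 (j): row=2 col=7 char='d'
After 8 (k): row=1 col=7 char='a'
After 9 (0): row=1 col=0 char='t'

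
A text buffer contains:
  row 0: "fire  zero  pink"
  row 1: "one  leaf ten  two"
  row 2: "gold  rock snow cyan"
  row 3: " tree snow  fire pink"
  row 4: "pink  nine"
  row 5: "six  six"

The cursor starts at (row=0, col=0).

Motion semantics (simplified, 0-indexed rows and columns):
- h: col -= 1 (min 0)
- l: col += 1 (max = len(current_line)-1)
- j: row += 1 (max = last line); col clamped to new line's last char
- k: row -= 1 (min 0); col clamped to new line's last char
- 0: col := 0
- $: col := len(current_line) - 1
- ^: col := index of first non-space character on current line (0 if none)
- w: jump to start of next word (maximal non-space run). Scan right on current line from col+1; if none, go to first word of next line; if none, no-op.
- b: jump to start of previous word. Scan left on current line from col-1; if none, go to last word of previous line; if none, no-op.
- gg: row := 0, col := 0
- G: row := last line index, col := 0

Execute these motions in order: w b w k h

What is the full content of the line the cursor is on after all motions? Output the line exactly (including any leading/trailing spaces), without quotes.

Answer: fire  zero  pink

Derivation:
After 1 (w): row=0 col=6 char='z'
After 2 (b): row=0 col=0 char='f'
After 3 (w): row=0 col=6 char='z'
After 4 (k): row=0 col=6 char='z'
After 5 (h): row=0 col=5 char='_'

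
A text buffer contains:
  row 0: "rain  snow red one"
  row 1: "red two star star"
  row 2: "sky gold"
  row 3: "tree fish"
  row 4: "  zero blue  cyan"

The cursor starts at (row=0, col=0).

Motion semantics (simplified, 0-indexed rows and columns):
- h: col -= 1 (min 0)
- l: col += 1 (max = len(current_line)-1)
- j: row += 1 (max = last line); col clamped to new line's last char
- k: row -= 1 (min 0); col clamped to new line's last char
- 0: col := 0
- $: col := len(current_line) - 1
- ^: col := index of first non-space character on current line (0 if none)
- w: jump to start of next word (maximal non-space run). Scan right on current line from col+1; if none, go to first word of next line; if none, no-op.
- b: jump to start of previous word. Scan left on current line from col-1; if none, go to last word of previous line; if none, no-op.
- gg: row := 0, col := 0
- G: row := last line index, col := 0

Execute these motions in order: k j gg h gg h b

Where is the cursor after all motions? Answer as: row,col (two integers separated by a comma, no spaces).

Answer: 0,0

Derivation:
After 1 (k): row=0 col=0 char='r'
After 2 (j): row=1 col=0 char='r'
After 3 (gg): row=0 col=0 char='r'
After 4 (h): row=0 col=0 char='r'
After 5 (gg): row=0 col=0 char='r'
After 6 (h): row=0 col=0 char='r'
After 7 (b): row=0 col=0 char='r'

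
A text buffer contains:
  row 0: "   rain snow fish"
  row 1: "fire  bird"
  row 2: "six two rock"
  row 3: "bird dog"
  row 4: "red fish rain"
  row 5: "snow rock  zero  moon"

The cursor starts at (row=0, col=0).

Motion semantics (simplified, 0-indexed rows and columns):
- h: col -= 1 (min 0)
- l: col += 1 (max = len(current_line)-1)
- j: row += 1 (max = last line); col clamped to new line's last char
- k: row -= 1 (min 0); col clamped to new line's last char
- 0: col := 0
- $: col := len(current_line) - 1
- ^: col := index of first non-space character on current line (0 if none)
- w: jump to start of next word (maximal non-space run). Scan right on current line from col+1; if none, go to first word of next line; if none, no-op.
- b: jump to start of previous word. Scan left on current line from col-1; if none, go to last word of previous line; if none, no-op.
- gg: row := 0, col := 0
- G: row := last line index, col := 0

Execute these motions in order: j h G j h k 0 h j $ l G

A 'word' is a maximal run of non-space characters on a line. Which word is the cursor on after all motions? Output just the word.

Answer: snow

Derivation:
After 1 (j): row=1 col=0 char='f'
After 2 (h): row=1 col=0 char='f'
After 3 (G): row=5 col=0 char='s'
After 4 (j): row=5 col=0 char='s'
After 5 (h): row=5 col=0 char='s'
After 6 (k): row=4 col=0 char='r'
After 7 (0): row=4 col=0 char='r'
After 8 (h): row=4 col=0 char='r'
After 9 (j): row=5 col=0 char='s'
After 10 ($): row=5 col=20 char='n'
After 11 (l): row=5 col=20 char='n'
After 12 (G): row=5 col=0 char='s'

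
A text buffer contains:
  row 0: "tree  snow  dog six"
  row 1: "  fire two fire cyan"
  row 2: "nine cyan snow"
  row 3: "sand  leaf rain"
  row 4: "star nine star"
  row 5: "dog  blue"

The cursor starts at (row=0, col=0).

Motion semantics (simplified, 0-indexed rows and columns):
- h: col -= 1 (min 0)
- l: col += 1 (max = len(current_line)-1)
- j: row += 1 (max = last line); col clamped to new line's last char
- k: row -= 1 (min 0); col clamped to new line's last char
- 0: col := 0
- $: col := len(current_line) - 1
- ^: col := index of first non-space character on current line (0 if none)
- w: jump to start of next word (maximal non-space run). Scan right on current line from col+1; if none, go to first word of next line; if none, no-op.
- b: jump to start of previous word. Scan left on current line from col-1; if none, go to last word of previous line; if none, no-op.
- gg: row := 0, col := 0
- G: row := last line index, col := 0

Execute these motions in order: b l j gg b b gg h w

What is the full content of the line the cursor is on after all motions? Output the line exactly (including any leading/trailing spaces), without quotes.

After 1 (b): row=0 col=0 char='t'
After 2 (l): row=0 col=1 char='r'
After 3 (j): row=1 col=1 char='_'
After 4 (gg): row=0 col=0 char='t'
After 5 (b): row=0 col=0 char='t'
After 6 (b): row=0 col=0 char='t'
After 7 (gg): row=0 col=0 char='t'
After 8 (h): row=0 col=0 char='t'
After 9 (w): row=0 col=6 char='s'

Answer: tree  snow  dog six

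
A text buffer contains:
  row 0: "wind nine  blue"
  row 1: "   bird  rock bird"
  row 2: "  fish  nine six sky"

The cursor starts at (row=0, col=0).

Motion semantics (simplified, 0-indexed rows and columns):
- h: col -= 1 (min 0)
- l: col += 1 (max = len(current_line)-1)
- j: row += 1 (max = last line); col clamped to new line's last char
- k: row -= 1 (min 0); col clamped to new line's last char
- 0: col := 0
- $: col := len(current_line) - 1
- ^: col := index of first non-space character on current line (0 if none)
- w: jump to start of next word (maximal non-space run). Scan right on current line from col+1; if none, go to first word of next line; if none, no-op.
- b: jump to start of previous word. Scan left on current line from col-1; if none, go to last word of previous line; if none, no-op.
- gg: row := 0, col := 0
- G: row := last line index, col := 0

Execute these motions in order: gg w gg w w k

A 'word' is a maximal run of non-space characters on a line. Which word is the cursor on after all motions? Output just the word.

Answer: blue

Derivation:
After 1 (gg): row=0 col=0 char='w'
After 2 (w): row=0 col=5 char='n'
After 3 (gg): row=0 col=0 char='w'
After 4 (w): row=0 col=5 char='n'
After 5 (w): row=0 col=11 char='b'
After 6 (k): row=0 col=11 char='b'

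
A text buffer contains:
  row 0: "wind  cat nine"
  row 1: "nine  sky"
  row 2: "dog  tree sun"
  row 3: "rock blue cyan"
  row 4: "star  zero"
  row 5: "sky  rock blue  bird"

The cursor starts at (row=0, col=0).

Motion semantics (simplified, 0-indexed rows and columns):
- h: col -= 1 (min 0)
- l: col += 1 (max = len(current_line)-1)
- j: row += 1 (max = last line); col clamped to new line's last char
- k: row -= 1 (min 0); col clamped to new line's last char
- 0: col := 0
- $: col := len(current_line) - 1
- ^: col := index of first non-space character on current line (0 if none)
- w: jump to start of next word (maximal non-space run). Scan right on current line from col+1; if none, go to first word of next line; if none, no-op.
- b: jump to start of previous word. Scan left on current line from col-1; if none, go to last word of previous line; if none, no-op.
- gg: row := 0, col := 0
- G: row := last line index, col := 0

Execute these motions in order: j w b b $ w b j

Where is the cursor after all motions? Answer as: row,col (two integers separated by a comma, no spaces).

After 1 (j): row=1 col=0 char='n'
After 2 (w): row=1 col=6 char='s'
After 3 (b): row=1 col=0 char='n'
After 4 (b): row=0 col=10 char='n'
After 5 ($): row=0 col=13 char='e'
After 6 (w): row=1 col=0 char='n'
After 7 (b): row=0 col=10 char='n'
After 8 (j): row=1 col=8 char='y'

Answer: 1,8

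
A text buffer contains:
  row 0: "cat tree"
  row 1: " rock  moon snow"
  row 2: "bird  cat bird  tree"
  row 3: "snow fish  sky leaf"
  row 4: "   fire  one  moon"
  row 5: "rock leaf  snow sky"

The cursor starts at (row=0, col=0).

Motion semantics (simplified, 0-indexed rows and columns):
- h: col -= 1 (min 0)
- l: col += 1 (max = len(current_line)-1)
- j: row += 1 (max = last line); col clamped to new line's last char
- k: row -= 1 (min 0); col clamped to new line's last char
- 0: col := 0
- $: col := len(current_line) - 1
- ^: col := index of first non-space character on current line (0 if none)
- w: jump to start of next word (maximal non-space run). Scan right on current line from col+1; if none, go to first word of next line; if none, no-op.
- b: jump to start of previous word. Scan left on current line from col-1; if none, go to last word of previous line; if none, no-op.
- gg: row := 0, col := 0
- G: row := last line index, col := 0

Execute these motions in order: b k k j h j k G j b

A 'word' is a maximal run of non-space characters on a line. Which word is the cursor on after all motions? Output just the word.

After 1 (b): row=0 col=0 char='c'
After 2 (k): row=0 col=0 char='c'
After 3 (k): row=0 col=0 char='c'
After 4 (j): row=1 col=0 char='_'
After 5 (h): row=1 col=0 char='_'
After 6 (j): row=2 col=0 char='b'
After 7 (k): row=1 col=0 char='_'
After 8 (G): row=5 col=0 char='r'
After 9 (j): row=5 col=0 char='r'
After 10 (b): row=4 col=14 char='m'

Answer: moon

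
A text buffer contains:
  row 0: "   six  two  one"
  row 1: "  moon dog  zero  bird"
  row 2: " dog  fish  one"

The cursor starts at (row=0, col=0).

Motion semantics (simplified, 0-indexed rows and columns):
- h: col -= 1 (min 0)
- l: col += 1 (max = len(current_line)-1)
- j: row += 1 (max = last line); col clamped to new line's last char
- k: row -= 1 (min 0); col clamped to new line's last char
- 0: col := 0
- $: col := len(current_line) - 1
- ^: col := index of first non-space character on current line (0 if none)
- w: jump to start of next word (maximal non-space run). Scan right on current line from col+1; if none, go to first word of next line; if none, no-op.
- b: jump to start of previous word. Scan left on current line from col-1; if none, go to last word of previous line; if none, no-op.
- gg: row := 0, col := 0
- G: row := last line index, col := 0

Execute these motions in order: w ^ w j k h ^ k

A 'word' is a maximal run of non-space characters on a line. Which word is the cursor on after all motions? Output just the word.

After 1 (w): row=0 col=3 char='s'
After 2 (^): row=0 col=3 char='s'
After 3 (w): row=0 col=8 char='t'
After 4 (j): row=1 col=8 char='o'
After 5 (k): row=0 col=8 char='t'
After 6 (h): row=0 col=7 char='_'
After 7 (^): row=0 col=3 char='s'
After 8 (k): row=0 col=3 char='s'

Answer: six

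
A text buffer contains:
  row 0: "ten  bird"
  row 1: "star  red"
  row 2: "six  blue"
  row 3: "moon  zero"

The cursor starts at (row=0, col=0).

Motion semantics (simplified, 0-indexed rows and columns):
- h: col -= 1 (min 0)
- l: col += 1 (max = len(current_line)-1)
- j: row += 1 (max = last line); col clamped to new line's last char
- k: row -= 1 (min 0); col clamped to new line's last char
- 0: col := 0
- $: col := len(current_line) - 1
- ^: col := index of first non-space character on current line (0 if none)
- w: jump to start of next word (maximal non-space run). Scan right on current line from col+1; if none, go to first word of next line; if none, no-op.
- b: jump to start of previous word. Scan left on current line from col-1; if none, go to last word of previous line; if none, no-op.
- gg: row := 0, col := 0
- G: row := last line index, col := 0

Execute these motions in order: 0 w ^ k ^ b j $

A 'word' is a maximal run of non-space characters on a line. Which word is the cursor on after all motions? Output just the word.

Answer: red

Derivation:
After 1 (0): row=0 col=0 char='t'
After 2 (w): row=0 col=5 char='b'
After 3 (^): row=0 col=0 char='t'
After 4 (k): row=0 col=0 char='t'
After 5 (^): row=0 col=0 char='t'
After 6 (b): row=0 col=0 char='t'
After 7 (j): row=1 col=0 char='s'
After 8 ($): row=1 col=8 char='d'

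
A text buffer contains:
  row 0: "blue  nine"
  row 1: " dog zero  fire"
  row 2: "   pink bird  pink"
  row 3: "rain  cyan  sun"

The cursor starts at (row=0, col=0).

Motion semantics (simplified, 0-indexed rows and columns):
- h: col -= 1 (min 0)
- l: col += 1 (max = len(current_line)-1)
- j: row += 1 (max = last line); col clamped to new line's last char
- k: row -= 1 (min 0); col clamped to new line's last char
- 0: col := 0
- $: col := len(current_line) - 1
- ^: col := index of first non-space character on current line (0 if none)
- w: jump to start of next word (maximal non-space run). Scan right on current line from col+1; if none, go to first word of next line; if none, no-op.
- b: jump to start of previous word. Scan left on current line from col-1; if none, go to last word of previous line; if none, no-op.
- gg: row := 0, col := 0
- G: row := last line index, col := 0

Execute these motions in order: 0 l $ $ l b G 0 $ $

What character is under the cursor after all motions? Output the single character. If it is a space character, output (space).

Answer: n

Derivation:
After 1 (0): row=0 col=0 char='b'
After 2 (l): row=0 col=1 char='l'
After 3 ($): row=0 col=9 char='e'
After 4 ($): row=0 col=9 char='e'
After 5 (l): row=0 col=9 char='e'
After 6 (b): row=0 col=6 char='n'
After 7 (G): row=3 col=0 char='r'
After 8 (0): row=3 col=0 char='r'
After 9 ($): row=3 col=14 char='n'
After 10 ($): row=3 col=14 char='n'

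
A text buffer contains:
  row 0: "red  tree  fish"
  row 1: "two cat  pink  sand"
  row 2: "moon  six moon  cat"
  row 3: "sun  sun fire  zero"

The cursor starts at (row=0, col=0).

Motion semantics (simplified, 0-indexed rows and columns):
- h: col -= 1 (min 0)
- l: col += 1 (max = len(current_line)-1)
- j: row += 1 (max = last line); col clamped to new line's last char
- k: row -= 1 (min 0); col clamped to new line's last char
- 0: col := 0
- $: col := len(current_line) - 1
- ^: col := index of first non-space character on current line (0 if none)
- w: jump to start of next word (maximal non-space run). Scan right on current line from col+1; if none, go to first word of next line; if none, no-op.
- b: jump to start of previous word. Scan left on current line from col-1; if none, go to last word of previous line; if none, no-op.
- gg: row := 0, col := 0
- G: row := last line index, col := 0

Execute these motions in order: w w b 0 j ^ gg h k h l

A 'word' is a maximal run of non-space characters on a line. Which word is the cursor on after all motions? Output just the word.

Answer: red

Derivation:
After 1 (w): row=0 col=5 char='t'
After 2 (w): row=0 col=11 char='f'
After 3 (b): row=0 col=5 char='t'
After 4 (0): row=0 col=0 char='r'
After 5 (j): row=1 col=0 char='t'
After 6 (^): row=1 col=0 char='t'
After 7 (gg): row=0 col=0 char='r'
After 8 (h): row=0 col=0 char='r'
After 9 (k): row=0 col=0 char='r'
After 10 (h): row=0 col=0 char='r'
After 11 (l): row=0 col=1 char='e'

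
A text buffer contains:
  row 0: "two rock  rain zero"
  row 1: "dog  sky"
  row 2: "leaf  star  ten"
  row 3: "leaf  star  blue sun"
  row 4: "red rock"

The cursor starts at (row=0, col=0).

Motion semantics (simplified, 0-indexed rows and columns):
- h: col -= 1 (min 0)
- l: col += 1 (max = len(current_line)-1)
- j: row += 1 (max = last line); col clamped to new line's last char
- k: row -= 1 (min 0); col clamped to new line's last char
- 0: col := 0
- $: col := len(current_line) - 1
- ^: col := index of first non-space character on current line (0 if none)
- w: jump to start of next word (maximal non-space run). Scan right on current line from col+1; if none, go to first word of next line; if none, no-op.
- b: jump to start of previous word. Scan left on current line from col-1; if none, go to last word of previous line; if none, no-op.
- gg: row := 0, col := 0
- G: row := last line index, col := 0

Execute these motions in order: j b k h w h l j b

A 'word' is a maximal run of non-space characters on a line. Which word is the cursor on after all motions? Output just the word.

Answer: sky

Derivation:
After 1 (j): row=1 col=0 char='d'
After 2 (b): row=0 col=15 char='z'
After 3 (k): row=0 col=15 char='z'
After 4 (h): row=0 col=14 char='_'
After 5 (w): row=0 col=15 char='z'
After 6 (h): row=0 col=14 char='_'
After 7 (l): row=0 col=15 char='z'
After 8 (j): row=1 col=7 char='y'
After 9 (b): row=1 col=5 char='s'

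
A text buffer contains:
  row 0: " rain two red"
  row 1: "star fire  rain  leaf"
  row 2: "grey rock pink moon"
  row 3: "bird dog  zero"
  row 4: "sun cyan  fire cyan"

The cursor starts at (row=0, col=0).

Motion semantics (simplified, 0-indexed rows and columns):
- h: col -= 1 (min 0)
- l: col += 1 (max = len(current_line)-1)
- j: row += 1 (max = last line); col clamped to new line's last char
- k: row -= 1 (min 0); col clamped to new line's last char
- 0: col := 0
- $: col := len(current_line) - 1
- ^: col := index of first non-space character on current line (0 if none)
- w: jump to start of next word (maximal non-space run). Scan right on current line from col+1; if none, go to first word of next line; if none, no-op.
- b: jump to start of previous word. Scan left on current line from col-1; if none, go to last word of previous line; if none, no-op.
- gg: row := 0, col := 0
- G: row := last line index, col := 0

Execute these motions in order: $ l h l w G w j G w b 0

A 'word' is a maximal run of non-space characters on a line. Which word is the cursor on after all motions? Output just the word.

Answer: sun

Derivation:
After 1 ($): row=0 col=12 char='d'
After 2 (l): row=0 col=12 char='d'
After 3 (h): row=0 col=11 char='e'
After 4 (l): row=0 col=12 char='d'
After 5 (w): row=1 col=0 char='s'
After 6 (G): row=4 col=0 char='s'
After 7 (w): row=4 col=4 char='c'
After 8 (j): row=4 col=4 char='c'
After 9 (G): row=4 col=0 char='s'
After 10 (w): row=4 col=4 char='c'
After 11 (b): row=4 col=0 char='s'
After 12 (0): row=4 col=0 char='s'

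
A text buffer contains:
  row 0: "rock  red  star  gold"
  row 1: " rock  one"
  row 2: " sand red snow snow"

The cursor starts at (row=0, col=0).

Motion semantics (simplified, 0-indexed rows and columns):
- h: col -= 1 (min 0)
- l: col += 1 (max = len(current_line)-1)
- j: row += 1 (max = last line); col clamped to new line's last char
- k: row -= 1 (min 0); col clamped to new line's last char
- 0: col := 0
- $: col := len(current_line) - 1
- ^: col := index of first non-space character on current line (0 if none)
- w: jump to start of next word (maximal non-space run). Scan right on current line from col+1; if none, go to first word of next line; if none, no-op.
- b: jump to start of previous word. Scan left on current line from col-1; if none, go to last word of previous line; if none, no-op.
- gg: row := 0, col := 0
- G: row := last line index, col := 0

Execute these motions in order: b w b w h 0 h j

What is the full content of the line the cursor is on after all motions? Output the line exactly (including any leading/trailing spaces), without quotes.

After 1 (b): row=0 col=0 char='r'
After 2 (w): row=0 col=6 char='r'
After 3 (b): row=0 col=0 char='r'
After 4 (w): row=0 col=6 char='r'
After 5 (h): row=0 col=5 char='_'
After 6 (0): row=0 col=0 char='r'
After 7 (h): row=0 col=0 char='r'
After 8 (j): row=1 col=0 char='_'

Answer:  rock  one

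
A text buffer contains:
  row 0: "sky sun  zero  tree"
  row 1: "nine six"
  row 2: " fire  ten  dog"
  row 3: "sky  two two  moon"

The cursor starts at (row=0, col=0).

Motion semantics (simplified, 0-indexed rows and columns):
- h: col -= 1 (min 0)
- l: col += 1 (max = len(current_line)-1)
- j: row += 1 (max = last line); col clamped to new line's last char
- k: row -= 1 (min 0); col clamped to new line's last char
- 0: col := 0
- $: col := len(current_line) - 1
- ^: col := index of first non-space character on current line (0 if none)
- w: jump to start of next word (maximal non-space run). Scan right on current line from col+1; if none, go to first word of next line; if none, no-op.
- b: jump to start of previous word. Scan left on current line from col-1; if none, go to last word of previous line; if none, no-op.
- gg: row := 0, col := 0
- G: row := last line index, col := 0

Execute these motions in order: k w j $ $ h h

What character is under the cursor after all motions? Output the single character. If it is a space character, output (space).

After 1 (k): row=0 col=0 char='s'
After 2 (w): row=0 col=4 char='s'
After 3 (j): row=1 col=4 char='_'
After 4 ($): row=1 col=7 char='x'
After 5 ($): row=1 col=7 char='x'
After 6 (h): row=1 col=6 char='i'
After 7 (h): row=1 col=5 char='s'

Answer: s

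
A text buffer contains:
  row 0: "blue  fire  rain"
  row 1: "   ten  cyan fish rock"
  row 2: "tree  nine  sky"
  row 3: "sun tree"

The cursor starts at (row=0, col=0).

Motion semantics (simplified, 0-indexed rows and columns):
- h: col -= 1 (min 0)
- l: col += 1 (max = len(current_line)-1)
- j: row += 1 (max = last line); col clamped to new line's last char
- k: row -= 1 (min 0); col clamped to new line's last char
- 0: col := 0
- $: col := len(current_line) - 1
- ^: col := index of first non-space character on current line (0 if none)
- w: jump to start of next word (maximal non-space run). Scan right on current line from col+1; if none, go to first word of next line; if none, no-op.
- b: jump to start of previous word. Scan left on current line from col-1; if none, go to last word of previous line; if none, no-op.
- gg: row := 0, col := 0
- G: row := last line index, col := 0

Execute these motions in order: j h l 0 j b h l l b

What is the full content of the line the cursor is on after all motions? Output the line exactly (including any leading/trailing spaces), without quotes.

After 1 (j): row=1 col=0 char='_'
After 2 (h): row=1 col=0 char='_'
After 3 (l): row=1 col=1 char='_'
After 4 (0): row=1 col=0 char='_'
After 5 (j): row=2 col=0 char='t'
After 6 (b): row=1 col=18 char='r'
After 7 (h): row=1 col=17 char='_'
After 8 (l): row=1 col=18 char='r'
After 9 (l): row=1 col=19 char='o'
After 10 (b): row=1 col=18 char='r'

Answer:    ten  cyan fish rock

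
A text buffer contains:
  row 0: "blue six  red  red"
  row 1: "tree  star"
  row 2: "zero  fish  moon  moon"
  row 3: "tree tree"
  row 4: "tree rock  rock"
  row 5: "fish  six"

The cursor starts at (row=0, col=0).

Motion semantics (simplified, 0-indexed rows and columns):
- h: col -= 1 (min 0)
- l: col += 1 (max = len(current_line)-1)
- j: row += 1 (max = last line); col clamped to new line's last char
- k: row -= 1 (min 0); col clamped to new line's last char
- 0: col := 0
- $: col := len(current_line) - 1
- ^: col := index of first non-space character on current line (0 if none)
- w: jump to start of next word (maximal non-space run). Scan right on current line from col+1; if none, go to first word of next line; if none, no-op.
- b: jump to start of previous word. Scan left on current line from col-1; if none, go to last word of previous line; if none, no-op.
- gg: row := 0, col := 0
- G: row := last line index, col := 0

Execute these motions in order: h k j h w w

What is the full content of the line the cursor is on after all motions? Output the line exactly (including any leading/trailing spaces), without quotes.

Answer: zero  fish  moon  moon

Derivation:
After 1 (h): row=0 col=0 char='b'
After 2 (k): row=0 col=0 char='b'
After 3 (j): row=1 col=0 char='t'
After 4 (h): row=1 col=0 char='t'
After 5 (w): row=1 col=6 char='s'
After 6 (w): row=2 col=0 char='z'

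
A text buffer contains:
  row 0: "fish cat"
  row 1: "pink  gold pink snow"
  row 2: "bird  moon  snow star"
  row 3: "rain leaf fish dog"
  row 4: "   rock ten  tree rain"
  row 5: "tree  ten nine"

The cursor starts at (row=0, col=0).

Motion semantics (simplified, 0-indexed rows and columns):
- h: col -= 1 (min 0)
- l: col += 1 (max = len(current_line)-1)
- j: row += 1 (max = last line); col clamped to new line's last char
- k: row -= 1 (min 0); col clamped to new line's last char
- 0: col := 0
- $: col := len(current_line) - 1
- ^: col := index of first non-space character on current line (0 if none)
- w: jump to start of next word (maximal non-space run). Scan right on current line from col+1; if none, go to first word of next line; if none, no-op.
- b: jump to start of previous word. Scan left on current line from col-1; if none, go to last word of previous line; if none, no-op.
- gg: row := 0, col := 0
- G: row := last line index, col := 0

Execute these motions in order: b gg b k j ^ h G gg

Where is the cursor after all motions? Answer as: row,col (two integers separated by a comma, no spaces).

Answer: 0,0

Derivation:
After 1 (b): row=0 col=0 char='f'
After 2 (gg): row=0 col=0 char='f'
After 3 (b): row=0 col=0 char='f'
After 4 (k): row=0 col=0 char='f'
After 5 (j): row=1 col=0 char='p'
After 6 (^): row=1 col=0 char='p'
After 7 (h): row=1 col=0 char='p'
After 8 (G): row=5 col=0 char='t'
After 9 (gg): row=0 col=0 char='f'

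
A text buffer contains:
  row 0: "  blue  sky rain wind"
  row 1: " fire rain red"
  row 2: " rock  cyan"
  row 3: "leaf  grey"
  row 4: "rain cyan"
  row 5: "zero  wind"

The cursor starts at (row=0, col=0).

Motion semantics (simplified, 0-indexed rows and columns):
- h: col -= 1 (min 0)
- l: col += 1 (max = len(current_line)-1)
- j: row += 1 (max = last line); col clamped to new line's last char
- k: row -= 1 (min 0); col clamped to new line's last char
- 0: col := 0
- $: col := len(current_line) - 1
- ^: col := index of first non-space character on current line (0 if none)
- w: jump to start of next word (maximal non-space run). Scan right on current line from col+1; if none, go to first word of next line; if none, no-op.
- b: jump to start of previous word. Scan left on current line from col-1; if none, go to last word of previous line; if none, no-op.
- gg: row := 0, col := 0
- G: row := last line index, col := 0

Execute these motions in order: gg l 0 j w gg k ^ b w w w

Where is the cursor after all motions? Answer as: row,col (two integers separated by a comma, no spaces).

After 1 (gg): row=0 col=0 char='_'
After 2 (l): row=0 col=1 char='_'
After 3 (0): row=0 col=0 char='_'
After 4 (j): row=1 col=0 char='_'
After 5 (w): row=1 col=1 char='f'
After 6 (gg): row=0 col=0 char='_'
After 7 (k): row=0 col=0 char='_'
After 8 (^): row=0 col=2 char='b'
After 9 (b): row=0 col=2 char='b'
After 10 (w): row=0 col=8 char='s'
After 11 (w): row=0 col=12 char='r'
After 12 (w): row=0 col=17 char='w'

Answer: 0,17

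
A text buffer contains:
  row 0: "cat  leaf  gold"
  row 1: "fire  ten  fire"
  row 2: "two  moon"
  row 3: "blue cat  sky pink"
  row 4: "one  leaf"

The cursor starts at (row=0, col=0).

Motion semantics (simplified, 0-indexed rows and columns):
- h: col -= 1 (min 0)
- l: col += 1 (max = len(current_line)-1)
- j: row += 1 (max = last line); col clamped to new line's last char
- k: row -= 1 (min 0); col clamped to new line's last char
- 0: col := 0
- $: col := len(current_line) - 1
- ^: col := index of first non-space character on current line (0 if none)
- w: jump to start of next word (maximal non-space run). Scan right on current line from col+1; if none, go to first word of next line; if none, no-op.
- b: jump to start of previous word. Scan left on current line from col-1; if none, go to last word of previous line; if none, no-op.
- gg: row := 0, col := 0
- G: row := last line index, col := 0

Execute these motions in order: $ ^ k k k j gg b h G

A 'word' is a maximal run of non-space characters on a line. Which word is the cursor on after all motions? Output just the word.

Answer: one

Derivation:
After 1 ($): row=0 col=14 char='d'
After 2 (^): row=0 col=0 char='c'
After 3 (k): row=0 col=0 char='c'
After 4 (k): row=0 col=0 char='c'
After 5 (k): row=0 col=0 char='c'
After 6 (j): row=1 col=0 char='f'
After 7 (gg): row=0 col=0 char='c'
After 8 (b): row=0 col=0 char='c'
After 9 (h): row=0 col=0 char='c'
After 10 (G): row=4 col=0 char='o'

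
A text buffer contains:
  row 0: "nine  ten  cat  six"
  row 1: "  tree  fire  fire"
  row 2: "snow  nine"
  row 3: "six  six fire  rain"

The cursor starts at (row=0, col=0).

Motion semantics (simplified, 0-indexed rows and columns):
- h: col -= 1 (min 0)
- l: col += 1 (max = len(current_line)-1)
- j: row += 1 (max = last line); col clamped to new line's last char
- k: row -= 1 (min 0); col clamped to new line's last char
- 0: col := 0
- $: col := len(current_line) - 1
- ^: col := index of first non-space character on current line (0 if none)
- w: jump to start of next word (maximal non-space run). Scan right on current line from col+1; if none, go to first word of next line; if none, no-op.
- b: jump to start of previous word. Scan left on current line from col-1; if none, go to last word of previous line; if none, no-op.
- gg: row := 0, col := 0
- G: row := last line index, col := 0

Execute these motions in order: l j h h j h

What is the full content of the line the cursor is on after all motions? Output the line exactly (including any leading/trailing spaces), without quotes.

After 1 (l): row=0 col=1 char='i'
After 2 (j): row=1 col=1 char='_'
After 3 (h): row=1 col=0 char='_'
After 4 (h): row=1 col=0 char='_'
After 5 (j): row=2 col=0 char='s'
After 6 (h): row=2 col=0 char='s'

Answer: snow  nine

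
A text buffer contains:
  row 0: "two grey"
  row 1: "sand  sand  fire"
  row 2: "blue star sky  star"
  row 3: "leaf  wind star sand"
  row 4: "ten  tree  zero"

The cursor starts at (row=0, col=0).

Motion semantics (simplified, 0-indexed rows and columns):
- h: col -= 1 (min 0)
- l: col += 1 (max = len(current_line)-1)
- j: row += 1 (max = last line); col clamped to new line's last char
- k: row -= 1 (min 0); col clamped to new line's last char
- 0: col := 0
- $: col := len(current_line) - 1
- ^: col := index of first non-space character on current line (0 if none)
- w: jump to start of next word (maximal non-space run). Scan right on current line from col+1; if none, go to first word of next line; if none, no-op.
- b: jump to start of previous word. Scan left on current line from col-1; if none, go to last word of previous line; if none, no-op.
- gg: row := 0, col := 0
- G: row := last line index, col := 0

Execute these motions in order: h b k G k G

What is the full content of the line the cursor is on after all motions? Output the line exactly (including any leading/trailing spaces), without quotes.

After 1 (h): row=0 col=0 char='t'
After 2 (b): row=0 col=0 char='t'
After 3 (k): row=0 col=0 char='t'
After 4 (G): row=4 col=0 char='t'
After 5 (k): row=3 col=0 char='l'
After 6 (G): row=4 col=0 char='t'

Answer: ten  tree  zero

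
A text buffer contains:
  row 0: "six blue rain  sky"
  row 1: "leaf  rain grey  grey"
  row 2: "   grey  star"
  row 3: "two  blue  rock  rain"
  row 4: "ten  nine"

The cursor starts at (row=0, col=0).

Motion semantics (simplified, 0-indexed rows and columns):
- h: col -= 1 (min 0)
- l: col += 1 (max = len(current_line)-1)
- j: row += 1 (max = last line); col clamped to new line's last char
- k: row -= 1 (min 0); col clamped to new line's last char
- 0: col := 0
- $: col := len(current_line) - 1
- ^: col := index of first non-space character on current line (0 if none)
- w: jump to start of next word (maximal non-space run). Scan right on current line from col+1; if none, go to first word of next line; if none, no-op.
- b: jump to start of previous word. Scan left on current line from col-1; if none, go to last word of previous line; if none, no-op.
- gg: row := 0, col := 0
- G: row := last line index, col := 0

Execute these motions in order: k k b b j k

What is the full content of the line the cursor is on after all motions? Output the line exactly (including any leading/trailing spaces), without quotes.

After 1 (k): row=0 col=0 char='s'
After 2 (k): row=0 col=0 char='s'
After 3 (b): row=0 col=0 char='s'
After 4 (b): row=0 col=0 char='s'
After 5 (j): row=1 col=0 char='l'
After 6 (k): row=0 col=0 char='s'

Answer: six blue rain  sky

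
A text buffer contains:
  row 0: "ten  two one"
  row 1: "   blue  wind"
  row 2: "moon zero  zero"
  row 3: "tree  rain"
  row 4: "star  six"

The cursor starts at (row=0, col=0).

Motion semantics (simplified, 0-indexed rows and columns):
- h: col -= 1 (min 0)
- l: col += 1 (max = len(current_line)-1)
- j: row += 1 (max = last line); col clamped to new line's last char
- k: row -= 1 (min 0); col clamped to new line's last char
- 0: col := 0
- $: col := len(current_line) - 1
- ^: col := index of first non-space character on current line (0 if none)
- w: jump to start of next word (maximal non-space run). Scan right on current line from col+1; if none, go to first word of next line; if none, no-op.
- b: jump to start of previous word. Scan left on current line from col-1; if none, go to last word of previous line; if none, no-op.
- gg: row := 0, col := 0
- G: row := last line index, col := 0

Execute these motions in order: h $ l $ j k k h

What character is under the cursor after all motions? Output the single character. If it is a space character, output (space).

After 1 (h): row=0 col=0 char='t'
After 2 ($): row=0 col=11 char='e'
After 3 (l): row=0 col=11 char='e'
After 4 ($): row=0 col=11 char='e'
After 5 (j): row=1 col=11 char='n'
After 6 (k): row=0 col=11 char='e'
After 7 (k): row=0 col=11 char='e'
After 8 (h): row=0 col=10 char='n'

Answer: n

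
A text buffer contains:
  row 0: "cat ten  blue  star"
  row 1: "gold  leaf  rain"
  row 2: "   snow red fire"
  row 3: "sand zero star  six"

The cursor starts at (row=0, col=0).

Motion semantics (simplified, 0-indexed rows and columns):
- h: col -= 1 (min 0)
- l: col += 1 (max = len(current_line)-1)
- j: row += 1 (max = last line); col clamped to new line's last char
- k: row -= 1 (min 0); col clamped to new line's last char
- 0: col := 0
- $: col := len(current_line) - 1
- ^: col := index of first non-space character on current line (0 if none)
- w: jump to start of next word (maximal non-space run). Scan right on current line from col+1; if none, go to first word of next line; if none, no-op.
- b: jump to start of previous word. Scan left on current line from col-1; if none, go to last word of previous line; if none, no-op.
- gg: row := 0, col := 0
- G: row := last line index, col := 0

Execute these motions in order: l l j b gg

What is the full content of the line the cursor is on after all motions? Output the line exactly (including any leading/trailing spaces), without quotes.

Answer: cat ten  blue  star

Derivation:
After 1 (l): row=0 col=1 char='a'
After 2 (l): row=0 col=2 char='t'
After 3 (j): row=1 col=2 char='l'
After 4 (b): row=1 col=0 char='g'
After 5 (gg): row=0 col=0 char='c'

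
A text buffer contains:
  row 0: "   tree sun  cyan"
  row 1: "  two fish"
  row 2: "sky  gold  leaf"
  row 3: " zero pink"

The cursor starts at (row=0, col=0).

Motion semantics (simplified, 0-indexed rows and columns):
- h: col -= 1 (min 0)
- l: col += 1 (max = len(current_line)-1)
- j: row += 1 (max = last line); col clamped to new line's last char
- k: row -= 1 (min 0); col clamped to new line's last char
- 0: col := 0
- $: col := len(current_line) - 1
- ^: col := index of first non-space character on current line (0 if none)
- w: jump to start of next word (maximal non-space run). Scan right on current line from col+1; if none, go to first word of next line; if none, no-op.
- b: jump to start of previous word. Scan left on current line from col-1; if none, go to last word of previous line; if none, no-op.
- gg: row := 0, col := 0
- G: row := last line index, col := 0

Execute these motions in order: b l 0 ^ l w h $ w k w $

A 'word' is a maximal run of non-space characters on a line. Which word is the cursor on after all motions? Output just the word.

After 1 (b): row=0 col=0 char='_'
After 2 (l): row=0 col=1 char='_'
After 3 (0): row=0 col=0 char='_'
After 4 (^): row=0 col=3 char='t'
After 5 (l): row=0 col=4 char='r'
After 6 (w): row=0 col=8 char='s'
After 7 (h): row=0 col=7 char='_'
After 8 ($): row=0 col=16 char='n'
After 9 (w): row=1 col=2 char='t'
After 10 (k): row=0 col=2 char='_'
After 11 (w): row=0 col=3 char='t'
After 12 ($): row=0 col=16 char='n'

Answer: cyan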